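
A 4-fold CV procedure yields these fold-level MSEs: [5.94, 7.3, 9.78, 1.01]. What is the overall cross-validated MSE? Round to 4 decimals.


Sum of fold MSEs = 24.0300.
Average = 24.0300 / 4 = 6.0075.

6.0075


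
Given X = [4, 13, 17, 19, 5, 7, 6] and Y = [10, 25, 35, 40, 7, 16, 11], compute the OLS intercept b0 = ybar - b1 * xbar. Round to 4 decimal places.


Compute b1 = 2.1010 from the OLS formula.
With xbar = 10.1429 and ybar = 20.5714, the intercept is:
b0 = 20.5714 - 2.1010 * 10.1429 = -0.7389.

-0.7389


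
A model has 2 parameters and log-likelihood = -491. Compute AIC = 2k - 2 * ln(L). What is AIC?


Compute:
2k = 2*2 = 4.
-2*loglik = -2*(-491) = 982.
AIC = 4 + 982 = 986.

986


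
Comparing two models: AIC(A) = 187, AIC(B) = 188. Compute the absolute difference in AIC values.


Absolute difference = |187 - 188| = 1.
The model with lower AIC (A) is preferred.

1


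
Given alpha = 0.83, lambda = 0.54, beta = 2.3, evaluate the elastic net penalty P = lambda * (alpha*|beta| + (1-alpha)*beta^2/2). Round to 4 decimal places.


L1 component = 0.83 * |2.3| = 1.9090.
L2 component = 0.17 * 2.3^2 / 2 = 0.4497.
Penalty = 0.54 * (1.9090 + 0.4497) = 0.54 * 2.3587 = 1.2737.

1.2737


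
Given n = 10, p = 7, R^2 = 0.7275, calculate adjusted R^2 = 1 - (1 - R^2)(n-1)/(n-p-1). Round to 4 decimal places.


Plug in: Adj R^2 = 1 - (1 - 0.7275) * 9/2.
= 1 - 0.2725 * 9/2
= 1 - 2.4525 / 2
= 1 - 1.2263 = -0.2263.

-0.2263


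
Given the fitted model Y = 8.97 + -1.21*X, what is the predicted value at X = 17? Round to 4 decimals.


Predicted value:
Y = 8.97 + (-1.21)(17) = 8.97 + -20.5700 = -11.6000.

-11.6000


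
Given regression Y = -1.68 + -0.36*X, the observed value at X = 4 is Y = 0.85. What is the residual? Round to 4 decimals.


Predicted = -1.68 + -0.36 * 4 = -3.1200.
Residual = 0.85 - -3.1200 = 3.9700.

3.9700


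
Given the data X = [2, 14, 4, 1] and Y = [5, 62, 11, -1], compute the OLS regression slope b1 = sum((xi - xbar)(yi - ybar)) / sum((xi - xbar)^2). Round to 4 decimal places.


Calculate xbar = 5.2500, ybar = 19.2500.
S_xx = 106.7500, S_xy = 516.7500.
Using b1 = S_xy / S_xx = 516.7500 / 106.7500, we get b1 = 4.8407.

4.8407


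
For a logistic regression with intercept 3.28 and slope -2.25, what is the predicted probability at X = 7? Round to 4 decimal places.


Linear predictor: z = 3.28 + -2.25 * 7 = -12.4700.
P = 1/(1 + exp(12.4700)) = 1/(1 + 260406.7212) = 0.0000.

0.0000


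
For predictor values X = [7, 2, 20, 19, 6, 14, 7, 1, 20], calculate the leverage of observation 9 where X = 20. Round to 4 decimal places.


Compute xbar = 10.6667 with n = 9 observations.
SXX = 472.0000.
Leverage = 1/9 + (20 - 10.6667)^2/472.0000 = 0.2957.

0.2957


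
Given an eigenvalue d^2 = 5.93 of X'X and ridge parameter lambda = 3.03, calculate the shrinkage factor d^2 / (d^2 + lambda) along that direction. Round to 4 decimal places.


Compute the denominator: 5.93 + 3.03 = 8.9600.
Shrinkage factor = 5.93 / 8.9600 = 0.6618.

0.6618


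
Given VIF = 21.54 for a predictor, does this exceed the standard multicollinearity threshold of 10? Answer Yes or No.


The threshold is 10.
VIF = 21.54 is >= 10.
Multicollinearity indication: Yes.

Yes


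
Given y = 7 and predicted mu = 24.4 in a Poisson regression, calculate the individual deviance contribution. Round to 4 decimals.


First: ln(7/24.4) = -1.248673.
Then: 7 * -1.248673 = -8.740711.
y - mu = 7 - 24.4 = -17.4.
D = 2(-8.740711 - -17.4) = 17.318578, which rounds to 17.3186.

17.3186


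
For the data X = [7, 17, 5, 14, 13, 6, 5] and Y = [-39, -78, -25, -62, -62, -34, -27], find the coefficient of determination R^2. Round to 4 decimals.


After computing the OLS fit (b0=-7.3733, b1=-4.1103):
SSres = 31.9188, SStot = 2527.4286.
R^2 = 1 - 31.9188/2527.4286 = 0.9874.

0.9874


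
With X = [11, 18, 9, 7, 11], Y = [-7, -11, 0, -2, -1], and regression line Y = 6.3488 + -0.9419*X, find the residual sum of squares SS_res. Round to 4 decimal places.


For each point, residual = actual - predicted.
Residuals: [-2.9879, -0.3946, 2.1283, -1.7555, 3.0121].
Sum of squared residuals = 25.7674.

25.7674


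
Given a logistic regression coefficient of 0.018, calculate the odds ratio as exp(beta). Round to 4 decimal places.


Odds ratio = exp(beta) = exp(0.018).
= 1.0182.

1.0182


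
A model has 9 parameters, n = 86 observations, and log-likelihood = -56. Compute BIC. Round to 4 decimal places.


k * ln(n) = 9 * ln(86) = 9 * 4.454347 = 40.089123.
-2 * loglik = -2 * (-56) = 112.
BIC = 40.089123 + 112 = 152.089123, which rounds to 152.0891.

152.0891


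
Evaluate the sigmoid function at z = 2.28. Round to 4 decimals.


Compute exp(-2.2800) = 0.1023.
Sigmoid = 1 / (1 + 0.1023) = 1 / 1.1023 = 0.9072.

0.9072


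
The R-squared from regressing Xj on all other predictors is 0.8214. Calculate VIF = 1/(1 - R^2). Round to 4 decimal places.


Using VIF = 1/(1 - R^2_j):
1 - 0.8214 = 0.1786.
VIF = 5.5991.

5.5991


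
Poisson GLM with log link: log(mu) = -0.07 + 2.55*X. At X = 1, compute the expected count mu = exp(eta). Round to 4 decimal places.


Linear predictor: eta = -0.07 + (2.55)(1) = 2.4800.
Expected count: mu = exp(2.4800) = 11.9413.

11.9413


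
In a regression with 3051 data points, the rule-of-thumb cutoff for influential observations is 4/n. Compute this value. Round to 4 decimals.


Using the rule of thumb:
Threshold = 4 / 3051 = 0.0013.

0.0013


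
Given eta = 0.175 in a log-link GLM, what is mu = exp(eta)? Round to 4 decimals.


mu = exp(eta) = exp(0.175).
= 1.1912.

1.1912


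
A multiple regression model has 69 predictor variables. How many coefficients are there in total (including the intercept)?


Each predictor gets one coefficient, plus one intercept.
Total parameters = 69 + 1 = 70.

70


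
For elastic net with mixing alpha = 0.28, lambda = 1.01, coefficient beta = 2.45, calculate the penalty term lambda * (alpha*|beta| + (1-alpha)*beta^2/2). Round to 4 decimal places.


L1 component = 0.28 * |2.45| = 0.6860.
L2 component = 0.72 * 2.45^2 / 2 = 2.1609.
Penalty = 1.01 * (0.6860 + 2.1609) = 1.01 * 2.8469 = 2.8754.

2.8754


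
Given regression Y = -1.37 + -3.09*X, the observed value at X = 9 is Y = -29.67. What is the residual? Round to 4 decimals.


Compute yhat = -1.37 + (-3.09)(9) = -29.1800.
Residual = actual - predicted = -29.67 - -29.1800 = -0.4900.

-0.4900


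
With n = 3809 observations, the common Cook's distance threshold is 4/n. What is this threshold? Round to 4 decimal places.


Using the rule of thumb:
Threshold = 4 / 3809 = 0.0011.

0.0011


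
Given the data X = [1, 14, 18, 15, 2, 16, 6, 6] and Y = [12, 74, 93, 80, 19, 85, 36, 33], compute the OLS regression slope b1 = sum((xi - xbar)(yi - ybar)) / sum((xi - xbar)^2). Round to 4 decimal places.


First compute the means: xbar = 9.7500, ybar = 54.0000.
Then S_xx = sum((xi - xbar)^2) = 317.5000.
S_xy = sum((xi - xbar)(yi - ybar)) = 1522.0000.
b1 = S_xy / S_xx = 1522.0000 / 317.5000 = 4.7937.

4.7937


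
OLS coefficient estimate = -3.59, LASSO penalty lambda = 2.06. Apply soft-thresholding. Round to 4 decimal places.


|beta_OLS| = 3.59.
lambda = 2.06.
Since |beta| > lambda, coefficient = sign(beta)*(|beta| - lambda) = -1.5300.
Result = -1.5300.

-1.5300


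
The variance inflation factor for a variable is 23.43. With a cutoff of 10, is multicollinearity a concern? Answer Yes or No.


Compare VIF = 23.43 to the threshold of 10.
23.43 >= 10, so the answer is Yes.

Yes


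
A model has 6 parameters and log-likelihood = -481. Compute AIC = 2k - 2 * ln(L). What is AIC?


AIC = 2*6 - 2*(-481).
= 12 + 962 = 974.

974


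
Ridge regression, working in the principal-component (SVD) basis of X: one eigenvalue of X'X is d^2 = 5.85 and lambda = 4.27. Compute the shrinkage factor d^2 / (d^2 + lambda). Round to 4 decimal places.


Compute the denominator: 5.85 + 4.27 = 10.1200.
Shrinkage factor = 5.85 / 10.1200 = 0.5781.

0.5781


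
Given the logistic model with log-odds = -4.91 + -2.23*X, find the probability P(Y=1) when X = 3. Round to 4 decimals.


Compute z = -4.91 + (-2.23)(3) = -11.6000.
exp(-z) = 109097.7993.
P = 1/(1 + 109097.7993) = 0.0000.

0.0000


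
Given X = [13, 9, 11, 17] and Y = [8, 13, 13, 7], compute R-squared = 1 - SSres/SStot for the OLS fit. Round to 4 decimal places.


After computing the OLS fit (b0=20.7857, b1=-0.8429):
SSres = 5.8857, SStot = 30.7500.
R^2 = 1 - 5.8857/30.7500 = 0.8086.

0.8086


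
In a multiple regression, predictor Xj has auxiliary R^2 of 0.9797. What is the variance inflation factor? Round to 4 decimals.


VIF = 1 / (1 - 0.9797).
= 1 / 0.0203 = 49.2611.

49.2611


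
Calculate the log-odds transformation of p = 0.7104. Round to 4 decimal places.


1 - p = 0.2896.
p/(1-p) = 2.4530.
logit = ln(2.4530) = 0.8973.

0.8973


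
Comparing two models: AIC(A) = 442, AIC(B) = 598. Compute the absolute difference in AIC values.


Absolute difference = |442 - 598| = 156.
The model with lower AIC (A) is preferred.

156


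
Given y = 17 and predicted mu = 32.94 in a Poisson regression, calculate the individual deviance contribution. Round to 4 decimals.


y/mu = 17/32.94 = 0.516090 (approx.), and ln(17/32.94) = -0.661474.
y * ln(y/mu) = 17 * -0.661474 = -11.245058.
y - mu = -15.94.
D = 2 * (-11.245058 - -15.94) = 9.389884, which rounds to 9.3899.

9.3899


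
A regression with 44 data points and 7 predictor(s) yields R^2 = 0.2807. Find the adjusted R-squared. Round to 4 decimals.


Using the formula:
(1 - 0.2807) = 0.7193.
Multiply by 43/36: 0.7193 * 43 = 30.9299, then 30.9299 / 36 = 0.8592.
Adj R^2 = 1 - 0.8592 = 0.1408.

0.1408


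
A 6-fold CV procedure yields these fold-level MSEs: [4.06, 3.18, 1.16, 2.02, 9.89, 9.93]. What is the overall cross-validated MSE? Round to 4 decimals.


Sum of fold MSEs = 30.2400.
Average = 30.2400 / 6 = 5.0400.

5.0400


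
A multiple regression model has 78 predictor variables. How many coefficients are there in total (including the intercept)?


Total coefficients = number of predictors + 1 (for the intercept).
= 78 + 1 = 79.

79


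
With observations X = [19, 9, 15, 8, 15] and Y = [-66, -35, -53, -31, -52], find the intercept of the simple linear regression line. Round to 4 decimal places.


The slope is b1 = -3.1085.
Sample means are xbar = 13.2000 and ybar = -47.4000.
Intercept: b0 = -47.4000 - (-3.1085)(13.2000) = -6.3679.

-6.3679


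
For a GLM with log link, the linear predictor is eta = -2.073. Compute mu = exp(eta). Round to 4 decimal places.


The inverse log link gives:
mu = exp(-2.073) = 0.1258.

0.1258


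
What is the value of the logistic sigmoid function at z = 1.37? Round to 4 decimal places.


exp(-1.3700) = 0.2541.
1 + exp(-z) = 1.2541.
sigmoid = 1/1.2541 = 0.7974.

0.7974


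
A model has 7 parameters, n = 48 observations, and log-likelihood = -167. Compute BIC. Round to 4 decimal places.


Compute k*ln(n) = 7*ln(48) = 7*3.871201 = 27.098407.
Then -2*loglik = 334.
BIC = 27.098407 + 334 = 361.098407, which rounds to 361.0984.

361.0984


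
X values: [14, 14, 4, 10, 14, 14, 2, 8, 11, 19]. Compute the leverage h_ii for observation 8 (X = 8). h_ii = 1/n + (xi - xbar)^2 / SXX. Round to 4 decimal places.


Mean of X: xbar = 11.0000.
SXX = 240.0000.
For X = 8: h = 1/10 + (8 - 11.0000)^2/240.0000 = 0.1375.

0.1375


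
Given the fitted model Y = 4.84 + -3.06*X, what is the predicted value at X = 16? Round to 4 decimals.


Predicted value:
Y = 4.84 + (-3.06)(16) = 4.84 + -48.9600 = -44.1200.

-44.1200


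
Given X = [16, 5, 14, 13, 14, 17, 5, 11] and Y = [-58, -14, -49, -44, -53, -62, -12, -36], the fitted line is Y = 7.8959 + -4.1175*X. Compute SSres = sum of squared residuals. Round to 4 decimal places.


For each point, residual = actual - predicted.
Residuals: [-0.0159, -1.3084, 0.7491, 1.6316, -3.2509, 0.1016, 0.6916, 1.3966].
Sum of squared residuals = 17.9429.

17.9429


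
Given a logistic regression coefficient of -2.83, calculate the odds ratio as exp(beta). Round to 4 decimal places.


The odds ratio is computed as:
OR = e^(-2.83) = 0.0590.

0.0590


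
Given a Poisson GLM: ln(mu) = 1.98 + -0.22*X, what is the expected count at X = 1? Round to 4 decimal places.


eta = 1.98 + -0.22 * 1 = 1.7600.
mu = exp(1.7600) = 5.8124.

5.8124


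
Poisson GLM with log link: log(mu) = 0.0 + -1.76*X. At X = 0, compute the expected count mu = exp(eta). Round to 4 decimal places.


Linear predictor: eta = 0.0 + (-1.76)(0) = 0.0000.
Expected count: mu = exp(0.0000) = 1.0000.

1.0000


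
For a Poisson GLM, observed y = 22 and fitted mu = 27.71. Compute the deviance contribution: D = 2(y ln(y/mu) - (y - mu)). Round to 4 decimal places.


Compute y*ln(y/mu) = 22*ln(22/27.71) = 22*-0.230751 = -5.076522.
y - mu = -5.71.
D = 2*(-5.076522 - (-5.71)) = 1.266956, which rounds to 1.2670.

1.2670


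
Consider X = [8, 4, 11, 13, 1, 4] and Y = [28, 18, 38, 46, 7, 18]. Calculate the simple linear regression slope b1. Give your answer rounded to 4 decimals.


First compute the means: xbar = 6.8333, ybar = 25.8333.
Then S_xx = sum((xi - xbar)^2) = 106.8333.
S_xy = sum((xi - xbar)(yi - ybar)) = 331.8333.
b1 = S_xy / S_xx = 331.8333 / 106.8333 = 3.1061.

3.1061


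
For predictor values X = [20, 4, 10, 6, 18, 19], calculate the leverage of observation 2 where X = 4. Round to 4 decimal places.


n = 6, xbar = 12.8333.
SXX = sum((xi - xbar)^2) = 248.8333.
h = 1/6 + (4 - 12.8333)^2 / 248.8333 = 0.4802.

0.4802


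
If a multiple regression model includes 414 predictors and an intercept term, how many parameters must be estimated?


Each predictor gets one coefficient, plus one intercept.
Total parameters = 414 + 1 = 415.

415


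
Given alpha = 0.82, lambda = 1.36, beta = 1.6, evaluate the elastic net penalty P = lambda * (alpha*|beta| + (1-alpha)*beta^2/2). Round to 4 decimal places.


alpha * |beta| = 0.82 * 1.6 = 1.3120.
(1-alpha) * beta^2/2 = 0.18 * 2.5600/2 = 0.2304.
Total = 1.36 * (1.3120 + 0.2304) = 2.0977.

2.0977


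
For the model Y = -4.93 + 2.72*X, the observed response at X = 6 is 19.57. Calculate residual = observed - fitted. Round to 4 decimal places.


Predicted = -4.93 + 2.72 * 6 = 11.3900.
Residual = 19.57 - 11.3900 = 8.1800.

8.1800


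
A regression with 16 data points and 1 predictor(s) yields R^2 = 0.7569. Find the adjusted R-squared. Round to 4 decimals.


Adjusted R^2 = 1 - (1 - R^2) * (n-1)/(n-p-1).
(1 - R^2) = 0.2431.
(n-1)/(n-p-1) = 15/14.
(1 - R^2) * (n-1) = 0.2431 * 15 = 3.6465.
Divide by (n-p-1): 3.6465 / 14 = 0.2605.
Adj R^2 = 1 - 0.2605 = 0.7395.

0.7395


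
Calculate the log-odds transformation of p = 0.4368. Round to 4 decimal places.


The odds are p/(1-p) = 0.4368 / 0.5632 = 0.7756.
logit(p) = ln(0.7756) = -0.2542.

-0.2542


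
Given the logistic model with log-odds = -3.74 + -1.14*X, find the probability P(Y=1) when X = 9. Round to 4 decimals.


Linear predictor: z = -3.74 + -1.14 * 9 = -14.0000.
P = 1/(1 + exp(14.0000)) = 1/(1 + 1202604.2842) = 0.0000.

0.0000


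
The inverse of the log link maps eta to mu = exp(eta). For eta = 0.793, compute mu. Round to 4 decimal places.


The inverse log link gives:
mu = exp(0.793) = 2.2100.

2.2100


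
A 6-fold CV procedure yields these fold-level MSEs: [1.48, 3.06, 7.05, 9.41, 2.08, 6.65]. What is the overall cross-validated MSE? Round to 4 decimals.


Sum of fold MSEs = 29.7300.
Average = 29.7300 / 6 = 4.9550.

4.9550


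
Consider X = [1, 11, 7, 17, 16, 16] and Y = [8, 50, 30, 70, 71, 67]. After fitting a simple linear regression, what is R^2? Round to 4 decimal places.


The fitted line is Y = 3.6623 + 4.0298*X.
SSres = 21.8212, SStot = 3291.3333.
R^2 = 1 - SSres/SStot = 0.9934.

0.9934


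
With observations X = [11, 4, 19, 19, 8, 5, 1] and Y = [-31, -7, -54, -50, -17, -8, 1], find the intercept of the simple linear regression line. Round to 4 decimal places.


Compute b1 = -3.0260 from the OLS formula.
With xbar = 9.5714 and ybar = -23.7143, the intercept is:
b0 = -23.7143 - -3.0260 * 9.5714 = 5.2488.

5.2488


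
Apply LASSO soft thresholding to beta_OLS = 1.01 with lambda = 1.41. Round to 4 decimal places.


Absolute value: |1.01| = 1.01.
Compare to lambda = 1.41.
Since |beta| <= lambda, the coefficient is set to 0.

0.0000


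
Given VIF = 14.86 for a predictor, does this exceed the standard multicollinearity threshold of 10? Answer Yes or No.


Compare VIF = 14.86 to the threshold of 10.
14.86 >= 10, so the answer is Yes.

Yes


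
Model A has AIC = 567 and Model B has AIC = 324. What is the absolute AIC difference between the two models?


Compute |567 - 324| = 243.
Model B has the smaller AIC.

243


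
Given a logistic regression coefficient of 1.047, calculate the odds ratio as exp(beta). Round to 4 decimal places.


Odds ratio = exp(beta) = exp(1.047).
= 2.8491.

2.8491


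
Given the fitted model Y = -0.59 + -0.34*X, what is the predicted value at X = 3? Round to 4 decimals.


Plug X = 3 into Y = -0.59 + -0.34*X:
Y = -0.59 + -1.0200 = -1.6100.

-1.6100


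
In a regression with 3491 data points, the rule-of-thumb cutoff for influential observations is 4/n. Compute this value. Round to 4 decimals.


Cook's distance cutoff = 4/n = 4/3491.
= 0.0011.

0.0011


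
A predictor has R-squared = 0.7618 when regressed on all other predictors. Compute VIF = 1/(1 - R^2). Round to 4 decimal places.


Denominator: 1 - 0.7618 = 0.2382.
VIF = 1 / 0.2382 = 4.1982.

4.1982


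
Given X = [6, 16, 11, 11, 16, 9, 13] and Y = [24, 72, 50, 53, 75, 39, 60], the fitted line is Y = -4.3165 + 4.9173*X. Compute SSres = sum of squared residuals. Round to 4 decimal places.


Predicted values from Y = -4.3165 + 4.9173*X.
Residuals: [-1.1873, -2.3603, 0.2262, 3.2262, 0.6397, -0.9392, 0.3916].
SSres = 18.8849.

18.8849


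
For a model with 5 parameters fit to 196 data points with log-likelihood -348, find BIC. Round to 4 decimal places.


k * ln(n) = 5 * ln(196) = 5 * 5.278115 = 26.390575.
-2 * loglik = -2 * (-348) = 696.
BIC = 26.390575 + 696 = 722.390575, which rounds to 722.3906.

722.3906


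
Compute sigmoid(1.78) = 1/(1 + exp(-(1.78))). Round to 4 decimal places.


Compute exp(-1.7800) = 0.1686.
Sigmoid = 1 / (1 + 0.1686) = 1 / 1.1686 = 0.8557.

0.8557


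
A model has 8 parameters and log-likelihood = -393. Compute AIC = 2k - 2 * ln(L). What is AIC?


AIC = 2k - 2*loglik = 2(8) - 2(-393).
= 16 + 786 = 802.

802


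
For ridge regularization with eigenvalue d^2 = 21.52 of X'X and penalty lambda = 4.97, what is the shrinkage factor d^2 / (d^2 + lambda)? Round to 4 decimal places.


d^2 + lambda = 21.52 + 4.97 = 26.4900.
Shrinkage factor = 21.52/26.4900 = 0.8124.

0.8124


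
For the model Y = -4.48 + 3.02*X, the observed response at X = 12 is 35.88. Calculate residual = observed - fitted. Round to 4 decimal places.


Fitted value at X = 12 is yhat = -4.48 + 3.02*12 = 31.7600.
Residual = 35.88 - 31.7600 = 4.1200.

4.1200


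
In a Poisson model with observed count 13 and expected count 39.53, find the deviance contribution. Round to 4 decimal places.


y/mu = 13/39.53 = 0.328864 (approx.), and ln(13/39.53) = -1.112111.
y * ln(y/mu) = 13 * -1.112111 = -14.457443.
y - mu = -26.53.
D = 2 * (-14.457443 - -26.53) = 24.145114, which rounds to 24.1451.

24.1451


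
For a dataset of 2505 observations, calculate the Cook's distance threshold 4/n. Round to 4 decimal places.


Using the rule of thumb:
Threshold = 4 / 2505 = 0.0016.

0.0016


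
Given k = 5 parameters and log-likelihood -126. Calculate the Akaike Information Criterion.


AIC = 2k - 2*loglik = 2(5) - 2(-126).
= 10 + 252 = 262.

262


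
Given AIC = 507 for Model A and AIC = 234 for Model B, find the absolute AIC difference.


Compute |507 - 234| = 273.
Model B has the smaller AIC.

273


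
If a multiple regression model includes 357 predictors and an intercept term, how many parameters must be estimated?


Total coefficients = number of predictors + 1 (for the intercept).
= 357 + 1 = 358.

358


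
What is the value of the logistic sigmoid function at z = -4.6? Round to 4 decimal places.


exp(4.6000) = 99.4843.
1 + exp(-z) = 100.4843.
sigmoid = 1/100.4843 = 0.0100.

0.0100


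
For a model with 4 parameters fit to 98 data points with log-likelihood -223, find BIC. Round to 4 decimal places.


Compute k*ln(n) = 4*ln(98) = 4*4.584967 = 18.339868.
Then -2*loglik = 446.
BIC = 18.339868 + 446 = 464.339868, which rounds to 464.3399.

464.3399


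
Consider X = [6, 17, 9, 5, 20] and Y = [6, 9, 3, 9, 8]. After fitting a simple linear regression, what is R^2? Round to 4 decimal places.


After computing the OLS fit (b0=5.6159, b1=0.1214):
SSres = 23.3289, SStot = 26.0000.
R^2 = 1 - 23.3289/26.0000 = 0.1027.

0.1027


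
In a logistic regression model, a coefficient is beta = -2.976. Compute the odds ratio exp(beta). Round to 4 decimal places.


exp(-2.976) = 0.0510.
So the odds ratio is 0.0510.

0.0510


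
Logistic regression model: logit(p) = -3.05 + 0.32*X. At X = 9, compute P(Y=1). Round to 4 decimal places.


z = -3.05 + 0.32 * 9 = -0.1700.
Sigmoid: P = 1 / (1 + exp(0.1700)) = 0.4576.

0.4576


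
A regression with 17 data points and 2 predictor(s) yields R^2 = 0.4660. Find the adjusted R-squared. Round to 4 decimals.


Adjusted R^2 = 1 - (1 - R^2) * (n-1)/(n-p-1).
(1 - R^2) = 0.5340.
(n-1)/(n-p-1) = 16/14.
(1 - R^2) * (n-1) = 0.5340 * 16 = 8.5440.
Divide by (n-p-1): 8.5440 / 14 = 0.6103.
Adj R^2 = 1 - 0.6103 = 0.3897.

0.3897


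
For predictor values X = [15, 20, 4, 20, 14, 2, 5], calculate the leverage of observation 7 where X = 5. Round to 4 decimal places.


n = 7, xbar = 11.4286.
SXX = sum((xi - xbar)^2) = 351.7143.
h = 1/7 + (5 - 11.4286)^2 / 351.7143 = 0.2604.

0.2604


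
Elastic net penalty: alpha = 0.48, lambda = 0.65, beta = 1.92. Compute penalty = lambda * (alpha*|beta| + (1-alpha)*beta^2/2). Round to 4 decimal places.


Compute:
L1 = 0.48 * 1.92 = 0.9216.
L2 = 0.52 * 1.92^2 / 2 = 0.9585.
Penalty = 0.65 * (0.9216 + 0.9585) = 1.2220.

1.2220


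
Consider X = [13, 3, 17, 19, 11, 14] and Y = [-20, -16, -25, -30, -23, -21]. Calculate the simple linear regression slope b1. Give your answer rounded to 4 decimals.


First compute the means: xbar = 12.8333, ybar = -22.5000.
Then S_xx = sum((xi - xbar)^2) = 156.8333.
S_xy = sum((xi - xbar)(yi - ybar)) = -117.5000.
b1 = S_xy / S_xx = -117.5000 / 156.8333 = -0.7492.

-0.7492


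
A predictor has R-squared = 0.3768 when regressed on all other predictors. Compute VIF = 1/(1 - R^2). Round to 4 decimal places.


VIF = 1 / (1 - 0.3768).
= 1 / 0.6232 = 1.6046.

1.6046


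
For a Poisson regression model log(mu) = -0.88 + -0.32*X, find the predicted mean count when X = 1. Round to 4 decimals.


Linear predictor: eta = -0.88 + (-0.32)(1) = -1.2000.
Expected count: mu = exp(-1.2000) = 0.3012.

0.3012


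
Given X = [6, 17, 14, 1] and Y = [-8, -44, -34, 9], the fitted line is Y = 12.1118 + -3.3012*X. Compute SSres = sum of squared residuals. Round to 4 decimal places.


For each point, residual = actual - predicted.
Residuals: [-0.3046, 0.0086, 0.1050, 0.1894].
Sum of squared residuals = 0.1398.

0.1398


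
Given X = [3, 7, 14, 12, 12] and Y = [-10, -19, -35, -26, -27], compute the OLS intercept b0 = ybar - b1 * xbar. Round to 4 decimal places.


The slope is b1 = -2.0419.
Sample means are xbar = 9.6000 and ybar = -23.4000.
Intercept: b0 = -23.4000 - (-2.0419)(9.6000) = -3.7980.

-3.7980


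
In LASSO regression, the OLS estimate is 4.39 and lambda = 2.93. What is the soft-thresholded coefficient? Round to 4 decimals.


Absolute value: |4.39| = 4.39.
Compare to lambda = 2.93.
Since |beta| > lambda, coefficient = sign(beta)*(|beta| - lambda) = 1.4600.

1.4600


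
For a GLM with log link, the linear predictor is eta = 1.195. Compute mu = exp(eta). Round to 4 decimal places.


The inverse log link gives:
mu = exp(1.195) = 3.3036.

3.3036


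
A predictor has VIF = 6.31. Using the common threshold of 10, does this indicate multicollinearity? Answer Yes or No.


The threshold is 10.
VIF = 6.31 is < 10.
Multicollinearity indication: No.

No


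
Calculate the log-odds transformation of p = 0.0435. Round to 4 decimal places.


Compute the odds: 0.0435/0.9565 = 0.0455.
Take the natural log: ln(0.0455) = -3.0905.

-3.0905


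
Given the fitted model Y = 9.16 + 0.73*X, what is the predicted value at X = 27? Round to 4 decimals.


Plug X = 27 into Y = 9.16 + 0.73*X:
Y = 9.16 + 19.7100 = 28.8700.

28.8700


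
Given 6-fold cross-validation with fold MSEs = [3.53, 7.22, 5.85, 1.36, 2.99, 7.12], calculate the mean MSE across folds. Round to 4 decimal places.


Total MSE across folds = 28.0700.
CV-MSE = 28.0700/6 = 4.6783.

4.6783


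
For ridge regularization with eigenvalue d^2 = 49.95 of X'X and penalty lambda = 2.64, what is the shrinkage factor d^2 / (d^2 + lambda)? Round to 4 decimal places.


Compute the denominator: 49.95 + 2.64 = 52.5900.
Shrinkage factor = 49.95 / 52.5900 = 0.9498.

0.9498


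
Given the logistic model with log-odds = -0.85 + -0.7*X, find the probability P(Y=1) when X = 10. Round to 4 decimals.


Compute z = -0.85 + (-0.7)(10) = -7.8500.
exp(-z) = 2565.7343.
P = 1/(1 + 2565.7343) = 0.0004.

0.0004


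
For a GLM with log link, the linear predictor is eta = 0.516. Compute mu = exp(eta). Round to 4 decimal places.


mu = exp(eta) = exp(0.516).
= 1.6753.

1.6753


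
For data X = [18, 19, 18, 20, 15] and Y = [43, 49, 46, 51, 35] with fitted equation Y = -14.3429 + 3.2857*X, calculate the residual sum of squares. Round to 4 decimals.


Predicted values from Y = -14.3429 + 3.2857*X.
Residuals: [-1.7997, 0.9146, 1.2003, -0.3711, 0.0574].
SSres = 5.6571.

5.6571


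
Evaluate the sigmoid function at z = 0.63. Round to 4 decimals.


exp(-0.6300) = 0.5326.
1 + exp(-z) = 1.5326.
sigmoid = 1/1.5326 = 0.6525.

0.6525


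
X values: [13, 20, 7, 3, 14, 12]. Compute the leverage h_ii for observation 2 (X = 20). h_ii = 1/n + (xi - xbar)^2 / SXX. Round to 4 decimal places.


Compute xbar = 11.5000 with n = 6 observations.
SXX = 173.5000.
Leverage = 1/6 + (20 - 11.5000)^2/173.5000 = 0.5831.

0.5831


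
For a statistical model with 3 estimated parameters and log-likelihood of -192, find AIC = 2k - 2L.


AIC = 2k - 2*loglik = 2(3) - 2(-192).
= 6 + 384 = 390.

390


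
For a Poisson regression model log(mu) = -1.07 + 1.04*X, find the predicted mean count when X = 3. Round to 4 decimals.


Compute eta = -1.07 + 1.04 * 3 = 2.0500.
Apply inverse link: mu = e^2.0500 = 7.7679.

7.7679


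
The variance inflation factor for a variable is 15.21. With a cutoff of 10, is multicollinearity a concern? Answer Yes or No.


Compare VIF = 15.21 to the threshold of 10.
15.21 >= 10, so the answer is Yes.

Yes


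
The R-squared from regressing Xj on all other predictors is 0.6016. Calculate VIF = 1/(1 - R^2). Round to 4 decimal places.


Denominator: 1 - 0.6016 = 0.3984.
VIF = 1 / 0.3984 = 2.5100.

2.5100


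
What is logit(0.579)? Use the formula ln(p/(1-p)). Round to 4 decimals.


Compute the odds: 0.579/0.421 = 1.3753.
Take the natural log: ln(1.3753) = 0.3187.

0.3187


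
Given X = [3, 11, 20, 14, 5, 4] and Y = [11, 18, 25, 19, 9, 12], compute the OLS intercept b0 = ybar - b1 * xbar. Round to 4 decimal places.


The slope is b1 = 0.8736.
Sample means are xbar = 9.5000 and ybar = 15.6667.
Intercept: b0 = 15.6667 - (0.8736)(9.5000) = 7.3673.

7.3673


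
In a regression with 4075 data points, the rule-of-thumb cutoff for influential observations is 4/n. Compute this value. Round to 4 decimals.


Using the rule of thumb:
Threshold = 4 / 4075 = 0.0010.

0.0010


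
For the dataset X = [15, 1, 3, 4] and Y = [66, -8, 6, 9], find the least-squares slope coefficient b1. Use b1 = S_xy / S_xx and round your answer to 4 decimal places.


Calculate xbar = 5.7500, ybar = 18.2500.
S_xx = 118.7500, S_xy = 616.2500.
Using b1 = S_xy / S_xx = 616.2500 / 118.7500, we get b1 = 5.1895.

5.1895


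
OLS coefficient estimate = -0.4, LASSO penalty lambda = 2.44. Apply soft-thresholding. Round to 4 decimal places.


Check: |-0.4| = 0.4 vs lambda = 2.44.
Since |beta| <= lambda, the coefficient is set to 0.
Soft-thresholded coefficient = 0.0000.

0.0000


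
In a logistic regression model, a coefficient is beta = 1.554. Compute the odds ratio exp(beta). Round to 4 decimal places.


exp(1.554) = 4.7304.
So the odds ratio is 4.7304.

4.7304


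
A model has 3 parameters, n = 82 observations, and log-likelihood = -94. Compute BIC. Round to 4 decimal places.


k * ln(n) = 3 * ln(82) = 3 * 4.406719 = 13.220157.
-2 * loglik = -2 * (-94) = 188.
BIC = 13.220157 + 188 = 201.220157, which rounds to 201.2202.

201.2202


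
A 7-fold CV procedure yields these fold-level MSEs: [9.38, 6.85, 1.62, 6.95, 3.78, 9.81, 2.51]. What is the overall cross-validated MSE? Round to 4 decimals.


Add all fold MSEs: 40.9000.
Divide by k = 7: 40.9000/7 = 5.8429.

5.8429


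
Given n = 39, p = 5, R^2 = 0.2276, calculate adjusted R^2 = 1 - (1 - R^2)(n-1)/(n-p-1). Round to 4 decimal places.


Using the formula:
(1 - 0.2276) = 0.7724.
Multiply by 38/33: 0.7724 * 38 = 29.3512, then 29.3512 / 33 = 0.8894.
Adj R^2 = 1 - 0.8894 = 0.1106.

0.1106


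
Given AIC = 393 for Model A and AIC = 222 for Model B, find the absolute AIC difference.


|AIC_A - AIC_B| = |393 - 222| = 171.
Model B is preferred (lower AIC).

171


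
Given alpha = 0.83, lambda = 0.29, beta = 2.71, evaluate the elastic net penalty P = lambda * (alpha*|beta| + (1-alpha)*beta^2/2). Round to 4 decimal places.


alpha * |beta| = 0.83 * 2.71 = 2.2493.
(1-alpha) * beta^2/2 = 0.17 * 7.3441/2 = 0.6242.
Total = 0.29 * (2.2493 + 0.6242) = 0.8333.

0.8333


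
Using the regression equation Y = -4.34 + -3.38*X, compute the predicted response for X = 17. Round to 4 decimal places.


Plug X = 17 into Y = -4.34 + -3.38*X:
Y = -4.34 + -57.4600 = -61.8000.

-61.8000


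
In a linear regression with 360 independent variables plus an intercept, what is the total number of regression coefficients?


Each predictor gets one coefficient, plus one intercept.
Total parameters = 360 + 1 = 361.

361


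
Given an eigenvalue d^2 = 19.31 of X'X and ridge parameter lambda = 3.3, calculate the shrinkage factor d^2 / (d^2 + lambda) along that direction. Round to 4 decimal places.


d^2 + lambda = 19.31 + 3.3 = 22.6100.
Shrinkage factor = 19.31/22.6100 = 0.8540.

0.8540


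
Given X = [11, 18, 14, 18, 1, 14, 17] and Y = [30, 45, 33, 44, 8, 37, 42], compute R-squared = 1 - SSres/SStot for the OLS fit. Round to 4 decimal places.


After computing the OLS fit (b0=5.8534, b1=2.1293):
SSres = 10.1121, SStot = 986.8571.
R^2 = 1 - 10.1121/986.8571 = 0.9898.

0.9898


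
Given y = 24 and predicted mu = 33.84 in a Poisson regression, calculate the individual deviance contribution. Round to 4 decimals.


y/mu = 24/33.84 = 0.709220 (approx.), and ln(24/33.84) = -0.343590.
y * ln(y/mu) = 24 * -0.343590 = -8.246160.
y - mu = -9.84.
D = 2 * (-8.246160 - -9.84) = 3.187680, which rounds to 3.1877.

3.1877


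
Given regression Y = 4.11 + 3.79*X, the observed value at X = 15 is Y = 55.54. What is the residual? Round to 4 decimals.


Fitted value at X = 15 is yhat = 4.11 + 3.79*15 = 60.9600.
Residual = 55.54 - 60.9600 = -5.4200.

-5.4200


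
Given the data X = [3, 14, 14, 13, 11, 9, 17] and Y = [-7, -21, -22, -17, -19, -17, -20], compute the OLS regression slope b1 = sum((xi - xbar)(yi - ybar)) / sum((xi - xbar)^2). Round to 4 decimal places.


The sample means are xbar = 11.5714 and ybar = -17.5714.
Compute S_xx = 123.7143 and S_xy = -122.7143.
Slope b1 = S_xy / S_xx = -122.7143 / 123.7143 = -0.9919.

-0.9919


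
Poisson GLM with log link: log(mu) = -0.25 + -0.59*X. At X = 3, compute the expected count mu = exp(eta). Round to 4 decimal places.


Linear predictor: eta = -0.25 + (-0.59)(3) = -2.0200.
Expected count: mu = exp(-2.0200) = 0.1327.

0.1327


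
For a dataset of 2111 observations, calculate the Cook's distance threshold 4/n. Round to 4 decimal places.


Using the rule of thumb:
Threshold = 4 / 2111 = 0.0019.

0.0019


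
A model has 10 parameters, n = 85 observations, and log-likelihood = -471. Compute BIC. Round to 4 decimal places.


ln(85) = 4.442651.
k * ln(n) = 10 * 4.442651 = 44.426510.
-2L = 942.
BIC = 44.426510 + 942 = 986.426510, which rounds to 986.4265.

986.4265


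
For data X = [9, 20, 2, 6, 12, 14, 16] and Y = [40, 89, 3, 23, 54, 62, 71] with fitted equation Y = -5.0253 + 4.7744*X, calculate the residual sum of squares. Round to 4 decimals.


Predicted values from Y = -5.0253 + 4.7744*X.
Residuals: [2.0557, -1.4627, -1.5235, -0.6211, 1.7325, 0.1837, -0.3651].
SSres = 12.2408.

12.2408


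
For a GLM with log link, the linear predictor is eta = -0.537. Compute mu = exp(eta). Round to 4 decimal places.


mu = exp(eta) = exp(-0.537).
= 0.5845.

0.5845


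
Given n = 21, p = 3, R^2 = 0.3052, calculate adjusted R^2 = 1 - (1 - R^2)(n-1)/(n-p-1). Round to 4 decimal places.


Using the formula:
(1 - 0.3052) = 0.6948.
Multiply by 20/17: 0.6948 * 20 = 13.8960, then 13.8960 / 17 = 0.8174.
Adj R^2 = 1 - 0.8174 = 0.1826.

0.1826


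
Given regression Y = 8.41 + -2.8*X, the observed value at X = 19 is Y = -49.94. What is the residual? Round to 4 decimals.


Predicted = 8.41 + -2.8 * 19 = -44.7900.
Residual = -49.94 - -44.7900 = -5.1500.

-5.1500


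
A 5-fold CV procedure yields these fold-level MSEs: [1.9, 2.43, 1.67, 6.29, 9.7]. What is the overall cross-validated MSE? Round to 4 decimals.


Total MSE across folds = 21.9900.
CV-MSE = 21.9900/5 = 4.3980.

4.3980


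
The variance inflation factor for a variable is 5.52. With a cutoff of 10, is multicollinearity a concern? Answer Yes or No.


The threshold is 10.
VIF = 5.52 is < 10.
Multicollinearity indication: No.

No


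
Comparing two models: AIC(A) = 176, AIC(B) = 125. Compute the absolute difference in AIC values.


|AIC_A - AIC_B| = |176 - 125| = 51.
Model B is preferred (lower AIC).

51


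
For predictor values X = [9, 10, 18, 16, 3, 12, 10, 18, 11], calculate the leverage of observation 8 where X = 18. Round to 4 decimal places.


Compute xbar = 11.8889 with n = 9 observations.
SXX = 186.8889.
Leverage = 1/9 + (18 - 11.8889)^2/186.8889 = 0.3109.

0.3109


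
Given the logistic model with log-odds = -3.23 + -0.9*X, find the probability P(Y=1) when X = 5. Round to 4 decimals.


Linear predictor: z = -3.23 + -0.9 * 5 = -7.7300.
P = 1/(1 + exp(7.7300)) = 1/(1 + 2275.6022) = 0.0004.

0.0004


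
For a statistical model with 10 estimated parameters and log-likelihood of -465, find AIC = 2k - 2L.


AIC = 2*10 - 2*(-465).
= 20 + 930 = 950.

950


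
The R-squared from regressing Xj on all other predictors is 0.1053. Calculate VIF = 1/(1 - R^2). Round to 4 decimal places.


Denominator: 1 - 0.1053 = 0.8947.
VIF = 1 / 0.8947 = 1.1177.

1.1177


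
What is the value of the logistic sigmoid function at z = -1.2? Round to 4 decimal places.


First, exp(1.2000) = 3.3201.
Then sigma(z) = 1/(1 + 3.3201) = 0.2315.

0.2315


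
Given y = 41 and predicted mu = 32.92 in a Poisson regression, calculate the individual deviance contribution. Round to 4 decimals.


y/mu = 41/32.92 = 1.245443 (approx.), and ln(41/32.92) = 0.219492.
y * ln(y/mu) = 41 * 0.219492 = 8.999172.
y - mu = 8.08.
D = 2 * (8.999172 - 8.08) = 1.838344, which rounds to 1.8383.

1.8383


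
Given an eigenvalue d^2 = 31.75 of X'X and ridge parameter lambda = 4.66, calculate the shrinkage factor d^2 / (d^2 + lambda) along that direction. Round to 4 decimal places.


d^2 + lambda = 31.75 + 4.66 = 36.4100.
Shrinkage factor = 31.75/36.4100 = 0.8720.

0.8720


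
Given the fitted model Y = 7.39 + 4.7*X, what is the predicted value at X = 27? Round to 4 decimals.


Substitute X = 27 into the equation:
Y = 7.39 + 4.7 * 27 = 7.39 + 126.9000 = 134.2900.

134.2900


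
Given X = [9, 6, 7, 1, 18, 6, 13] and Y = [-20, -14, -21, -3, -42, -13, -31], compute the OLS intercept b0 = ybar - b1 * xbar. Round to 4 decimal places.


Compute b1 = -2.2932 from the OLS formula.
With xbar = 8.5714 and ybar = -20.5714, the intercept is:
b0 = -20.5714 - -2.2932 * 8.5714 = -0.9151.

-0.9151


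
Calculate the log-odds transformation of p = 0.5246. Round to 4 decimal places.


The odds are p/(1-p) = 0.5246 / 0.4754 = 1.1035.
logit(p) = ln(1.1035) = 0.0985.

0.0985


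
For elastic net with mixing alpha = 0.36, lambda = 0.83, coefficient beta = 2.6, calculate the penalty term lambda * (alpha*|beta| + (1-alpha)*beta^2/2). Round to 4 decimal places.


alpha * |beta| = 0.36 * 2.6 = 0.9360.
(1-alpha) * beta^2/2 = 0.64 * 6.7600/2 = 2.1632.
Total = 0.83 * (0.9360 + 2.1632) = 2.5723.

2.5723


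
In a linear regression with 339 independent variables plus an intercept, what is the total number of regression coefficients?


Total coefficients = number of predictors + 1 (for the intercept).
= 339 + 1 = 340.

340


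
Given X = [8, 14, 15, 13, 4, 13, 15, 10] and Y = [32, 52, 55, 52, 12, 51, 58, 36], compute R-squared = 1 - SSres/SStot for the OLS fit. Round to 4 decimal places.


Fit the OLS line: b0 = -2.5000, b1 = 4.0000.
SSres = 28.0000.
SStot = 1724.0000.
R^2 = 1 - 28.0000/1724.0000 = 0.9838.

0.9838


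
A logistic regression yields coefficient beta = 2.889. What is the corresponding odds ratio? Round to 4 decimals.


exp(2.889) = 17.9753.
So the odds ratio is 17.9753.

17.9753


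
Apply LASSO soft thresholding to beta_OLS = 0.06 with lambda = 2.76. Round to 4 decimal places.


Absolute value: |0.06| = 0.06.
Compare to lambda = 2.76.
Since |beta| <= lambda, the coefficient is set to 0.

0.0000


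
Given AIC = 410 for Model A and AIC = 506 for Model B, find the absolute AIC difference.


|AIC_A - AIC_B| = |410 - 506| = 96.
Model A is preferred (lower AIC).

96


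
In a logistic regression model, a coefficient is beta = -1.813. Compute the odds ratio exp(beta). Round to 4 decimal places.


The odds ratio is computed as:
OR = e^(-1.813) = 0.1632.

0.1632


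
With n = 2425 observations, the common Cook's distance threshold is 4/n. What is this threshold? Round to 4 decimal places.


The threshold is 4/n.
4/2425 = 0.0016.

0.0016


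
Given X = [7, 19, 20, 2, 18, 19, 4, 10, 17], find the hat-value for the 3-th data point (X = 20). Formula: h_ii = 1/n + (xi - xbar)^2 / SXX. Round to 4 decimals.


Mean of X: xbar = 12.8889.
SXX = 408.8889.
For X = 20: h = 1/9 + (20 - 12.8889)^2/408.8889 = 0.2348.

0.2348


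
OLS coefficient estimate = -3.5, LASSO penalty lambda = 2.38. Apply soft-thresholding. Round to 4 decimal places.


Absolute value: |-3.5| = 3.5.
Compare to lambda = 2.38.
Since |beta| > lambda, coefficient = sign(beta)*(|beta| - lambda) = -1.1200.

-1.1200


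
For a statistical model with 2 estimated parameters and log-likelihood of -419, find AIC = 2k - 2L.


AIC = 2*2 - 2*(-419).
= 4 + 838 = 842.

842


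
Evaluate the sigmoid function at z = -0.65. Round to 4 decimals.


exp(0.6500) = 1.9155.
1 + exp(-z) = 2.9155.
sigmoid = 1/2.9155 = 0.3430.

0.3430


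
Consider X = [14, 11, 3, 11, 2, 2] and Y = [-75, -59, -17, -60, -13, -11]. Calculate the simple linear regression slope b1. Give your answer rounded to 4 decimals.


First compute the means: xbar = 7.1667, ybar = -39.1667.
Then S_xx = sum((xi - xbar)^2) = 146.8333.
S_xy = sum((xi - xbar)(yi - ybar)) = -773.8333.
b1 = S_xy / S_xx = -773.8333 / 146.8333 = -5.2701.

-5.2701
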